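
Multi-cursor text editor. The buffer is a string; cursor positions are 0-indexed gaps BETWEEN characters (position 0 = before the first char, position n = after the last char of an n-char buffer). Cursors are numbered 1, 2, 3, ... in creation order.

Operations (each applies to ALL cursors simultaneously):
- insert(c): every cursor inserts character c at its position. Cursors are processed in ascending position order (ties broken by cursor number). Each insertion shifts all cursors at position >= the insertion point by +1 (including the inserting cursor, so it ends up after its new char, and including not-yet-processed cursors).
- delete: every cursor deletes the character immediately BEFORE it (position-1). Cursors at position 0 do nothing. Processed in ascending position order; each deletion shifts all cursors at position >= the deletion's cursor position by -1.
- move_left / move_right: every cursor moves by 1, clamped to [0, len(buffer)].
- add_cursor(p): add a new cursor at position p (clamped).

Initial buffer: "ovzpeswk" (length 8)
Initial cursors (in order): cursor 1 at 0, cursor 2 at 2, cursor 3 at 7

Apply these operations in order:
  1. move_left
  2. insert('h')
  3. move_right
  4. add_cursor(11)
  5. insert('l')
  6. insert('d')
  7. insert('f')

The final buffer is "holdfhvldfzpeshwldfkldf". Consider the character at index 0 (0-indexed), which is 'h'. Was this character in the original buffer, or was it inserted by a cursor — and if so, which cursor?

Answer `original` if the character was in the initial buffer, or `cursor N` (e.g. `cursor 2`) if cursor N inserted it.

After op 1 (move_left): buffer="ovzpeswk" (len 8), cursors c1@0 c2@1 c3@6, authorship ........
After op 2 (insert('h')): buffer="hohvzpeshwk" (len 11), cursors c1@1 c2@3 c3@9, authorship 1.2.....3..
After op 3 (move_right): buffer="hohvzpeshwk" (len 11), cursors c1@2 c2@4 c3@10, authorship 1.2.....3..
After op 4 (add_cursor(11)): buffer="hohvzpeshwk" (len 11), cursors c1@2 c2@4 c3@10 c4@11, authorship 1.2.....3..
After op 5 (insert('l')): buffer="holhvlzpeshwlkl" (len 15), cursors c1@3 c2@6 c3@13 c4@15, authorship 1.12.2....3.3.4
After op 6 (insert('d')): buffer="holdhvldzpeshwldkld" (len 19), cursors c1@4 c2@8 c3@16 c4@19, authorship 1.112.22....3.33.44
After op 7 (insert('f')): buffer="holdfhvldfzpeshwldfkldf" (len 23), cursors c1@5 c2@10 c3@19 c4@23, authorship 1.1112.222....3.333.444
Authorship (.=original, N=cursor N): 1 . 1 1 1 2 . 2 2 2 . . . . 3 . 3 3 3 . 4 4 4
Index 0: author = 1

Answer: cursor 1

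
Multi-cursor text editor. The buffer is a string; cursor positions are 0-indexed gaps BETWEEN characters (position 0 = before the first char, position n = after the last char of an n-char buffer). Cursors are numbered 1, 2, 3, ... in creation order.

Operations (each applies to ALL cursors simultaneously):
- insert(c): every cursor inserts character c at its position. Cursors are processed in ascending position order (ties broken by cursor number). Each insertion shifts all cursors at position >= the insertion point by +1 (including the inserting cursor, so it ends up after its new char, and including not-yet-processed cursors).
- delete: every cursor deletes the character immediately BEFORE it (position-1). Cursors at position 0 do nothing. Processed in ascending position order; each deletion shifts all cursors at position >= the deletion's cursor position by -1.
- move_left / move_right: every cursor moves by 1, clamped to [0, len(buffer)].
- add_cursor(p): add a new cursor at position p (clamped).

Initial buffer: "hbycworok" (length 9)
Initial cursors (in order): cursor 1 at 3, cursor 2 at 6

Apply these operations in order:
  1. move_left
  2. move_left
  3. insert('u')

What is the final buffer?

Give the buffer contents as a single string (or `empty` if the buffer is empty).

After op 1 (move_left): buffer="hbycworok" (len 9), cursors c1@2 c2@5, authorship .........
After op 2 (move_left): buffer="hbycworok" (len 9), cursors c1@1 c2@4, authorship .........
After op 3 (insert('u')): buffer="hubycuworok" (len 11), cursors c1@2 c2@6, authorship .1...2.....

Answer: hubycuworok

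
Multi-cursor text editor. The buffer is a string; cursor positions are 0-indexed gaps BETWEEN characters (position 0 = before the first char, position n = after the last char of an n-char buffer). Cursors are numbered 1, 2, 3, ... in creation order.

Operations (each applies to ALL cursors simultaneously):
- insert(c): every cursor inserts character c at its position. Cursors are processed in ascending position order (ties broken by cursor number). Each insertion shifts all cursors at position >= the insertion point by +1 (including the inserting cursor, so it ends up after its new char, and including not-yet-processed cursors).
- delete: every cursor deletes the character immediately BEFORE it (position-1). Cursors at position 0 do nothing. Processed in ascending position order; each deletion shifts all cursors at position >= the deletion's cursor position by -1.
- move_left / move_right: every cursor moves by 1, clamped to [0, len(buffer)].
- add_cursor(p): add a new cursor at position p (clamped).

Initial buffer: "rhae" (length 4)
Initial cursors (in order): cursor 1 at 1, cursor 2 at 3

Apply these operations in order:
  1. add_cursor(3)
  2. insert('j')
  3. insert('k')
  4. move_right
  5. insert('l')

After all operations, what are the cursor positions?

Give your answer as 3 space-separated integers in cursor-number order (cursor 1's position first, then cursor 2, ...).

Answer: 5 13 13

Derivation:
After op 1 (add_cursor(3)): buffer="rhae" (len 4), cursors c1@1 c2@3 c3@3, authorship ....
After op 2 (insert('j')): buffer="rjhajje" (len 7), cursors c1@2 c2@6 c3@6, authorship .1..23.
After op 3 (insert('k')): buffer="rjkhajjkke" (len 10), cursors c1@3 c2@9 c3@9, authorship .11..2323.
After op 4 (move_right): buffer="rjkhajjkke" (len 10), cursors c1@4 c2@10 c3@10, authorship .11..2323.
After op 5 (insert('l')): buffer="rjkhlajjkkell" (len 13), cursors c1@5 c2@13 c3@13, authorship .11.1.2323.23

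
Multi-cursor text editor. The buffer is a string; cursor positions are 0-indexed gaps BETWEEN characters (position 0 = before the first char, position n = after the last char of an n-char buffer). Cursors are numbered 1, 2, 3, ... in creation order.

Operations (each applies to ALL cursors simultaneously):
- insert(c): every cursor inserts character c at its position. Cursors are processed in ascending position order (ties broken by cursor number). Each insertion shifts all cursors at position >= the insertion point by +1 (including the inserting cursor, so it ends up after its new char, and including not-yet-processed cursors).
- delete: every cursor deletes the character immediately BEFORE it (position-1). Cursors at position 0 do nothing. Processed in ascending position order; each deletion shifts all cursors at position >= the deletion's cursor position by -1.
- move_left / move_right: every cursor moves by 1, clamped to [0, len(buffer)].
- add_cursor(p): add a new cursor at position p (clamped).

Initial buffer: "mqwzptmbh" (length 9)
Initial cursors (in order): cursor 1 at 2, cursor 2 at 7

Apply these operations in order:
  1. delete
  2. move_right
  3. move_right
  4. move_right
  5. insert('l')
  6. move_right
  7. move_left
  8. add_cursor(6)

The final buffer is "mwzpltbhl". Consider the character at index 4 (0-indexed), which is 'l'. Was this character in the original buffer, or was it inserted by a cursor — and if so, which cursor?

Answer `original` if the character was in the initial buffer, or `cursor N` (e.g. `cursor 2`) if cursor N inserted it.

After op 1 (delete): buffer="mwzptbh" (len 7), cursors c1@1 c2@5, authorship .......
After op 2 (move_right): buffer="mwzptbh" (len 7), cursors c1@2 c2@6, authorship .......
After op 3 (move_right): buffer="mwzptbh" (len 7), cursors c1@3 c2@7, authorship .......
After op 4 (move_right): buffer="mwzptbh" (len 7), cursors c1@4 c2@7, authorship .......
After op 5 (insert('l')): buffer="mwzpltbhl" (len 9), cursors c1@5 c2@9, authorship ....1...2
After op 6 (move_right): buffer="mwzpltbhl" (len 9), cursors c1@6 c2@9, authorship ....1...2
After op 7 (move_left): buffer="mwzpltbhl" (len 9), cursors c1@5 c2@8, authorship ....1...2
After op 8 (add_cursor(6)): buffer="mwzpltbhl" (len 9), cursors c1@5 c3@6 c2@8, authorship ....1...2
Authorship (.=original, N=cursor N): . . . . 1 . . . 2
Index 4: author = 1

Answer: cursor 1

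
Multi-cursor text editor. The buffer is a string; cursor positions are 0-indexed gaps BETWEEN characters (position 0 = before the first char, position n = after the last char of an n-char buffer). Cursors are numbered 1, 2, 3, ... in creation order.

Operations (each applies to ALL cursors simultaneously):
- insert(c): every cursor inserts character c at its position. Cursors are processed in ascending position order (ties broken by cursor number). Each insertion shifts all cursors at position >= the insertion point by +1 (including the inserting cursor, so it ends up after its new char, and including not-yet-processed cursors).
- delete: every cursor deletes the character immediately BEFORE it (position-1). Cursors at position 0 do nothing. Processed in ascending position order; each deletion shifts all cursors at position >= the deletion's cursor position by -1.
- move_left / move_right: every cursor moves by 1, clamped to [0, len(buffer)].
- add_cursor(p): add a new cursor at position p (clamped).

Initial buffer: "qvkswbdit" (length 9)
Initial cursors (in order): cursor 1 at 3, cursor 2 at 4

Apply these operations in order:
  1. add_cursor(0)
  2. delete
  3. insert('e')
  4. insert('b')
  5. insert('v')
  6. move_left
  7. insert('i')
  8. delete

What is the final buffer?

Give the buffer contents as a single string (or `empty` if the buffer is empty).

After op 1 (add_cursor(0)): buffer="qvkswbdit" (len 9), cursors c3@0 c1@3 c2@4, authorship .........
After op 2 (delete): buffer="qvwbdit" (len 7), cursors c3@0 c1@2 c2@2, authorship .......
After op 3 (insert('e')): buffer="eqveewbdit" (len 10), cursors c3@1 c1@5 c2@5, authorship 3..12.....
After op 4 (insert('b')): buffer="ebqveebbwbdit" (len 13), cursors c3@2 c1@8 c2@8, authorship 33..1212.....
After op 5 (insert('v')): buffer="ebvqveebbvvwbdit" (len 16), cursors c3@3 c1@11 c2@11, authorship 333..121212.....
After op 6 (move_left): buffer="ebvqveebbvvwbdit" (len 16), cursors c3@2 c1@10 c2@10, authorship 333..121212.....
After op 7 (insert('i')): buffer="ebivqveebbviivwbdit" (len 19), cursors c3@3 c1@13 c2@13, authorship 3333..12121122.....
After op 8 (delete): buffer="ebvqveebbvvwbdit" (len 16), cursors c3@2 c1@10 c2@10, authorship 333..121212.....

Answer: ebvqveebbvvwbdit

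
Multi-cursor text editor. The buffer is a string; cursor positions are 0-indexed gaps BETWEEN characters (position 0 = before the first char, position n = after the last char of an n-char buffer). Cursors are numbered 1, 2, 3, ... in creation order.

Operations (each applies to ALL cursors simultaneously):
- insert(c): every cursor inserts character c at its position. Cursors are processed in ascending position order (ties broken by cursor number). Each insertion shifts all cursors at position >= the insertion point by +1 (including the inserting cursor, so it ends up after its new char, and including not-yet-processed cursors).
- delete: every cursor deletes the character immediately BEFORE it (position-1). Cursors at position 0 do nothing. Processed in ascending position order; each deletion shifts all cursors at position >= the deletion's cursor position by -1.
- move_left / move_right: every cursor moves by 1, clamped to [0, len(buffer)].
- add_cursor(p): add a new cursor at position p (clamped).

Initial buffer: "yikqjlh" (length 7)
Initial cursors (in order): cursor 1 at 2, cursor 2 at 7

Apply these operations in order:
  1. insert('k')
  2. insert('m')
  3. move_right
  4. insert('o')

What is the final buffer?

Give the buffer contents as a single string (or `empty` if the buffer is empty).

After op 1 (insert('k')): buffer="yikkqjlhk" (len 9), cursors c1@3 c2@9, authorship ..1.....2
After op 2 (insert('m')): buffer="yikmkqjlhkm" (len 11), cursors c1@4 c2@11, authorship ..11.....22
After op 3 (move_right): buffer="yikmkqjlhkm" (len 11), cursors c1@5 c2@11, authorship ..11.....22
After op 4 (insert('o')): buffer="yikmkoqjlhkmo" (len 13), cursors c1@6 c2@13, authorship ..11.1....222

Answer: yikmkoqjlhkmo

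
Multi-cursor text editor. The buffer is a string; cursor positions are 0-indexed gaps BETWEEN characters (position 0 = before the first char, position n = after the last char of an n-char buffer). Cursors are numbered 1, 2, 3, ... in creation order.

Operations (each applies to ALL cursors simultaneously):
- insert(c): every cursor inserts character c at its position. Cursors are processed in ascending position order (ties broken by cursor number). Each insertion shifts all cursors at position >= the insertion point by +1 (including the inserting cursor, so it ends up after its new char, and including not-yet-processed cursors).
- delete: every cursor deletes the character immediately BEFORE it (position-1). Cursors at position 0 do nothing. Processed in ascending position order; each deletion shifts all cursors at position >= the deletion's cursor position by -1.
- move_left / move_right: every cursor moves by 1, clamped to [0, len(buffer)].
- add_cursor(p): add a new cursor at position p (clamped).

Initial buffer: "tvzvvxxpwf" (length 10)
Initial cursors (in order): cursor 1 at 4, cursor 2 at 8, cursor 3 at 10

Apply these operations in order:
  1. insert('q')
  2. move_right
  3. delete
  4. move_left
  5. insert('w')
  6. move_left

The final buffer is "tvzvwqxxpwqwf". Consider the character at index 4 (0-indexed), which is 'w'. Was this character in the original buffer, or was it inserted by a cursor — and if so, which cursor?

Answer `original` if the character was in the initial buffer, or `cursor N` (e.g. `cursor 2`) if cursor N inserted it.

Answer: cursor 1

Derivation:
After op 1 (insert('q')): buffer="tvzvqvxxpqwfq" (len 13), cursors c1@5 c2@10 c3@13, authorship ....1....2..3
After op 2 (move_right): buffer="tvzvqvxxpqwfq" (len 13), cursors c1@6 c2@11 c3@13, authorship ....1....2..3
After op 3 (delete): buffer="tvzvqxxpqf" (len 10), cursors c1@5 c2@9 c3@10, authorship ....1...2.
After op 4 (move_left): buffer="tvzvqxxpqf" (len 10), cursors c1@4 c2@8 c3@9, authorship ....1...2.
After op 5 (insert('w')): buffer="tvzvwqxxpwqwf" (len 13), cursors c1@5 c2@10 c3@12, authorship ....11...223.
After op 6 (move_left): buffer="tvzvwqxxpwqwf" (len 13), cursors c1@4 c2@9 c3@11, authorship ....11...223.
Authorship (.=original, N=cursor N): . . . . 1 1 . . . 2 2 3 .
Index 4: author = 1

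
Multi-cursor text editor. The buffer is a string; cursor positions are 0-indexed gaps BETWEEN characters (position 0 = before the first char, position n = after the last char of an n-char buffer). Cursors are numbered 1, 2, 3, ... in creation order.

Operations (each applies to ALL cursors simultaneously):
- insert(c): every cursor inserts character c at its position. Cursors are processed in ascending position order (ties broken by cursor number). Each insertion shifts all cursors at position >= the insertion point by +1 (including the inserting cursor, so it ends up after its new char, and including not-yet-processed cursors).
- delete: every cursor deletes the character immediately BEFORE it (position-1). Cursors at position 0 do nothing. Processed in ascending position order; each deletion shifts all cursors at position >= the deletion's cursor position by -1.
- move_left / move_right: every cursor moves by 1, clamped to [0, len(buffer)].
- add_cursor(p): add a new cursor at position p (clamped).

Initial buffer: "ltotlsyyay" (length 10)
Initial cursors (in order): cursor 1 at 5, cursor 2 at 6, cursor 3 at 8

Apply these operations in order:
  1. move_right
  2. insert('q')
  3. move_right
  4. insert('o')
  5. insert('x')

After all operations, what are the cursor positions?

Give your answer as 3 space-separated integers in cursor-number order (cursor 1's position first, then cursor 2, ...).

Answer: 10 14 19

Derivation:
After op 1 (move_right): buffer="ltotlsyyay" (len 10), cursors c1@6 c2@7 c3@9, authorship ..........
After op 2 (insert('q')): buffer="ltotlsqyqyaqy" (len 13), cursors c1@7 c2@9 c3@12, authorship ......1.2..3.
After op 3 (move_right): buffer="ltotlsqyqyaqy" (len 13), cursors c1@8 c2@10 c3@13, authorship ......1.2..3.
After op 4 (insert('o')): buffer="ltotlsqyoqyoaqyo" (len 16), cursors c1@9 c2@12 c3@16, authorship ......1.12.2.3.3
After op 5 (insert('x')): buffer="ltotlsqyoxqyoxaqyox" (len 19), cursors c1@10 c2@14 c3@19, authorship ......1.112.22.3.33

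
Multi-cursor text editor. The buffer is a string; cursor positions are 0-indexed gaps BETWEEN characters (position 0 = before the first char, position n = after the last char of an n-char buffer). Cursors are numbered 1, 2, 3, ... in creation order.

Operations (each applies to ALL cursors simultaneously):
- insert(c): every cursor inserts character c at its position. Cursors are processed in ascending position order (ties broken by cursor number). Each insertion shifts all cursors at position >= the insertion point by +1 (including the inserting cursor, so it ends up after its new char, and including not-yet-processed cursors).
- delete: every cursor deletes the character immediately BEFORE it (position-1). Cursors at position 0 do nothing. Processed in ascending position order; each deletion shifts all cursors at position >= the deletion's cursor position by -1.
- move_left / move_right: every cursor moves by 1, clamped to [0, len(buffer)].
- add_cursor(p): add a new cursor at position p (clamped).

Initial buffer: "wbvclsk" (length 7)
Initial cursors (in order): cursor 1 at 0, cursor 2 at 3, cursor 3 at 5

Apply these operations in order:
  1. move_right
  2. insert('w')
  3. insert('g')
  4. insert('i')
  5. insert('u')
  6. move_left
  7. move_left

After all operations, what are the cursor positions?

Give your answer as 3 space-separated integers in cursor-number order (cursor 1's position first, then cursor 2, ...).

Answer: 3 10 16

Derivation:
After op 1 (move_right): buffer="wbvclsk" (len 7), cursors c1@1 c2@4 c3@6, authorship .......
After op 2 (insert('w')): buffer="wwbvcwlswk" (len 10), cursors c1@2 c2@6 c3@9, authorship .1...2..3.
After op 3 (insert('g')): buffer="wwgbvcwglswgk" (len 13), cursors c1@3 c2@8 c3@12, authorship .11...22..33.
After op 4 (insert('i')): buffer="wwgibvcwgilswgik" (len 16), cursors c1@4 c2@10 c3@15, authorship .111...222..333.
After op 5 (insert('u')): buffer="wwgiubvcwgiulswgiuk" (len 19), cursors c1@5 c2@12 c3@18, authorship .1111...2222..3333.
After op 6 (move_left): buffer="wwgiubvcwgiulswgiuk" (len 19), cursors c1@4 c2@11 c3@17, authorship .1111...2222..3333.
After op 7 (move_left): buffer="wwgiubvcwgiulswgiuk" (len 19), cursors c1@3 c2@10 c3@16, authorship .1111...2222..3333.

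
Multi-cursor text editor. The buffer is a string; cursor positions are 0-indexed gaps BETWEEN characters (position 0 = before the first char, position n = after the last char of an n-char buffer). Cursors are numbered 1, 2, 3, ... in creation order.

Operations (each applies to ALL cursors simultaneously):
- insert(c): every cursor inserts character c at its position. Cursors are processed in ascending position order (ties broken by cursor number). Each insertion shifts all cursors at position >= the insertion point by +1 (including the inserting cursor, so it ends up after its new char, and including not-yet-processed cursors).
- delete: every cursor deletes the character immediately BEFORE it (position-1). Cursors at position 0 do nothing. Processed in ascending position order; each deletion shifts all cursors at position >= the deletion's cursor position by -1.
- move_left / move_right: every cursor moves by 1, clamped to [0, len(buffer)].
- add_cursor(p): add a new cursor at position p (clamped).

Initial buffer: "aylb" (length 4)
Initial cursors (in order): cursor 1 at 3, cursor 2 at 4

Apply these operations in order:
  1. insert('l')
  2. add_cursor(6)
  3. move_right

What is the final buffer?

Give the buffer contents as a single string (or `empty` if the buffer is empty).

After op 1 (insert('l')): buffer="ayllbl" (len 6), cursors c1@4 c2@6, authorship ...1.2
After op 2 (add_cursor(6)): buffer="ayllbl" (len 6), cursors c1@4 c2@6 c3@6, authorship ...1.2
After op 3 (move_right): buffer="ayllbl" (len 6), cursors c1@5 c2@6 c3@6, authorship ...1.2

Answer: ayllbl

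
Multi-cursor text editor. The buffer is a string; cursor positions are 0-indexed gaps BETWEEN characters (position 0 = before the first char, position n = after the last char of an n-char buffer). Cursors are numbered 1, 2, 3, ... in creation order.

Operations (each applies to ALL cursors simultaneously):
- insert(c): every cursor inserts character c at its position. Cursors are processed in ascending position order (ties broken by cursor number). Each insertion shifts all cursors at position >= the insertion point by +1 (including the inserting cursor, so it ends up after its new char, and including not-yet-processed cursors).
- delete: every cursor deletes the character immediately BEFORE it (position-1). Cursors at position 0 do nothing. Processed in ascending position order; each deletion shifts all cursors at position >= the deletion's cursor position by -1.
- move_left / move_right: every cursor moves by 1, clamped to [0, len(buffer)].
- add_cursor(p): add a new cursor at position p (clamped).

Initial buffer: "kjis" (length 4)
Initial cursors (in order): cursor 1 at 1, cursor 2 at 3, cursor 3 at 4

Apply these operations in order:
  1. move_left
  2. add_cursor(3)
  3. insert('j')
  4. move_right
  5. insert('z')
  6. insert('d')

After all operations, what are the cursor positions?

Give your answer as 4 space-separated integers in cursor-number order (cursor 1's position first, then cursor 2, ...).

After op 1 (move_left): buffer="kjis" (len 4), cursors c1@0 c2@2 c3@3, authorship ....
After op 2 (add_cursor(3)): buffer="kjis" (len 4), cursors c1@0 c2@2 c3@3 c4@3, authorship ....
After op 3 (insert('j')): buffer="jkjjijjs" (len 8), cursors c1@1 c2@4 c3@7 c4@7, authorship 1..2.34.
After op 4 (move_right): buffer="jkjjijjs" (len 8), cursors c1@2 c2@5 c3@8 c4@8, authorship 1..2.34.
After op 5 (insert('z')): buffer="jkzjjizjjszz" (len 12), cursors c1@3 c2@7 c3@12 c4@12, authorship 1.1.2.234.34
After op 6 (insert('d')): buffer="jkzdjjizdjjszzdd" (len 16), cursors c1@4 c2@9 c3@16 c4@16, authorship 1.11.2.2234.3434

Answer: 4 9 16 16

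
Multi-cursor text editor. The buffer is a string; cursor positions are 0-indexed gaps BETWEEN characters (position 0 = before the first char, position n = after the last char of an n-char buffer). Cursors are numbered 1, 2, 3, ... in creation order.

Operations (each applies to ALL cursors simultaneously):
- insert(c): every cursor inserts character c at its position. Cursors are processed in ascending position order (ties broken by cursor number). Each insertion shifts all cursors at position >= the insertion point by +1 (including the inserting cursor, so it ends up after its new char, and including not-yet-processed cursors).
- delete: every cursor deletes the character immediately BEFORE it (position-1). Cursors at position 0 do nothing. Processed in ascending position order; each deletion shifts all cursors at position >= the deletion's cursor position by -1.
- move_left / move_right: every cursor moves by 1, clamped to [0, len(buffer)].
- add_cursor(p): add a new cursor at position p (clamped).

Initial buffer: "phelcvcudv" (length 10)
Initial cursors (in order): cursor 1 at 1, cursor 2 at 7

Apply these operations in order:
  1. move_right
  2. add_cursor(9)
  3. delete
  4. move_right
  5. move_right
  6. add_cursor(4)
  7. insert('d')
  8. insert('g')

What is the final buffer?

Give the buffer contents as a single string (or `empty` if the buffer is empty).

After op 1 (move_right): buffer="phelcvcudv" (len 10), cursors c1@2 c2@8, authorship ..........
After op 2 (add_cursor(9)): buffer="phelcvcudv" (len 10), cursors c1@2 c2@8 c3@9, authorship ..........
After op 3 (delete): buffer="pelcvcv" (len 7), cursors c1@1 c2@6 c3@6, authorship .......
After op 4 (move_right): buffer="pelcvcv" (len 7), cursors c1@2 c2@7 c3@7, authorship .......
After op 5 (move_right): buffer="pelcvcv" (len 7), cursors c1@3 c2@7 c3@7, authorship .......
After op 6 (add_cursor(4)): buffer="pelcvcv" (len 7), cursors c1@3 c4@4 c2@7 c3@7, authorship .......
After op 7 (insert('d')): buffer="peldcdvcvdd" (len 11), cursors c1@4 c4@6 c2@11 c3@11, authorship ...1.4...23
After op 8 (insert('g')): buffer="peldgcdgvcvddgg" (len 15), cursors c1@5 c4@8 c2@15 c3@15, authorship ...11.44...2323

Answer: peldgcdgvcvddgg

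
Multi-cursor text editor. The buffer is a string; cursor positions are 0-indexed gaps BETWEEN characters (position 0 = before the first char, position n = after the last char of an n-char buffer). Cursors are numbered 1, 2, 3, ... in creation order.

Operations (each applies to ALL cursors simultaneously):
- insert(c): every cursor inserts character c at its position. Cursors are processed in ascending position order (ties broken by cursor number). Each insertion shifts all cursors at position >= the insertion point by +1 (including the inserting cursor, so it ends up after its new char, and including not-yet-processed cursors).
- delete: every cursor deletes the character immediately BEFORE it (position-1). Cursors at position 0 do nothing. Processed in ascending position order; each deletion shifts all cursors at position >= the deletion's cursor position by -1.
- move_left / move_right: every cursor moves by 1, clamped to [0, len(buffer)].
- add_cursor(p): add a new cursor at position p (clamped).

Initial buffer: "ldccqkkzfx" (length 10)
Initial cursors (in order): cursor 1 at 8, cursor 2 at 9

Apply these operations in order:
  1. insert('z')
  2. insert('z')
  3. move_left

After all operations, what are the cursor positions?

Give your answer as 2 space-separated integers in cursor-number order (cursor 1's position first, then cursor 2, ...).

Answer: 9 12

Derivation:
After op 1 (insert('z')): buffer="ldccqkkzzfzx" (len 12), cursors c1@9 c2@11, authorship ........1.2.
After op 2 (insert('z')): buffer="ldccqkkzzzfzzx" (len 14), cursors c1@10 c2@13, authorship ........11.22.
After op 3 (move_left): buffer="ldccqkkzzzfzzx" (len 14), cursors c1@9 c2@12, authorship ........11.22.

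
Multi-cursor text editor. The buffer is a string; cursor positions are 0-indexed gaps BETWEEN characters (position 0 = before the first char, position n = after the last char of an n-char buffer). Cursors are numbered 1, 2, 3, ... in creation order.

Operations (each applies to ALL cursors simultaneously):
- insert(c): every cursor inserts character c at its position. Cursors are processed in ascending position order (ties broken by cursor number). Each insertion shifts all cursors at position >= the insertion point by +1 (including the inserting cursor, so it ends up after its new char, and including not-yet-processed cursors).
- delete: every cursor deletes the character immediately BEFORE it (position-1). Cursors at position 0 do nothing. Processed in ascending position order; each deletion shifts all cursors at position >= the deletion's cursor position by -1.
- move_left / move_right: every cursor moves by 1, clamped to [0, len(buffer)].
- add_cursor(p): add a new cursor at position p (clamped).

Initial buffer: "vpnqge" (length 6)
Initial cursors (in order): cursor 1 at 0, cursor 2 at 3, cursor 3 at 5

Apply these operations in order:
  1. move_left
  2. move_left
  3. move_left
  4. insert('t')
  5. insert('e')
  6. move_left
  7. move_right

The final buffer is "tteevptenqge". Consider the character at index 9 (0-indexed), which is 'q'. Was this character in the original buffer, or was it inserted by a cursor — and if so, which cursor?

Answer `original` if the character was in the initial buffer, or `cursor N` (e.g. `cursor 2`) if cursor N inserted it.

Answer: original

Derivation:
After op 1 (move_left): buffer="vpnqge" (len 6), cursors c1@0 c2@2 c3@4, authorship ......
After op 2 (move_left): buffer="vpnqge" (len 6), cursors c1@0 c2@1 c3@3, authorship ......
After op 3 (move_left): buffer="vpnqge" (len 6), cursors c1@0 c2@0 c3@2, authorship ......
After op 4 (insert('t')): buffer="ttvptnqge" (len 9), cursors c1@2 c2@2 c3@5, authorship 12..3....
After op 5 (insert('e')): buffer="tteevptenqge" (len 12), cursors c1@4 c2@4 c3@8, authorship 1212..33....
After op 6 (move_left): buffer="tteevptenqge" (len 12), cursors c1@3 c2@3 c3@7, authorship 1212..33....
After op 7 (move_right): buffer="tteevptenqge" (len 12), cursors c1@4 c2@4 c3@8, authorship 1212..33....
Authorship (.=original, N=cursor N): 1 2 1 2 . . 3 3 . . . .
Index 9: author = original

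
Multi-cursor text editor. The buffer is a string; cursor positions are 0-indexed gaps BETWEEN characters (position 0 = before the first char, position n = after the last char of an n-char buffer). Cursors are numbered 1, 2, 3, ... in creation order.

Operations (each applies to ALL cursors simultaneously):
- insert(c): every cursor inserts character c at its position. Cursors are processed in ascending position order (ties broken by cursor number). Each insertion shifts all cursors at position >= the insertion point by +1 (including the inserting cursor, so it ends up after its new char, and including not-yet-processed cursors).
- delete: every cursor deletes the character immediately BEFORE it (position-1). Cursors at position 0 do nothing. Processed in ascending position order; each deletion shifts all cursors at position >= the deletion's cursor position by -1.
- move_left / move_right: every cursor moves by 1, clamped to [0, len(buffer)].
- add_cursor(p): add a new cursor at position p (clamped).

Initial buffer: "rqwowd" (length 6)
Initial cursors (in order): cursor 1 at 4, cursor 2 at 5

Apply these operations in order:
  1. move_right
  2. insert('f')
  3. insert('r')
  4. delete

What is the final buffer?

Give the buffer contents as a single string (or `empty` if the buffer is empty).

After op 1 (move_right): buffer="rqwowd" (len 6), cursors c1@5 c2@6, authorship ......
After op 2 (insert('f')): buffer="rqwowfdf" (len 8), cursors c1@6 c2@8, authorship .....1.2
After op 3 (insert('r')): buffer="rqwowfrdfr" (len 10), cursors c1@7 c2@10, authorship .....11.22
After op 4 (delete): buffer="rqwowfdf" (len 8), cursors c1@6 c2@8, authorship .....1.2

Answer: rqwowfdf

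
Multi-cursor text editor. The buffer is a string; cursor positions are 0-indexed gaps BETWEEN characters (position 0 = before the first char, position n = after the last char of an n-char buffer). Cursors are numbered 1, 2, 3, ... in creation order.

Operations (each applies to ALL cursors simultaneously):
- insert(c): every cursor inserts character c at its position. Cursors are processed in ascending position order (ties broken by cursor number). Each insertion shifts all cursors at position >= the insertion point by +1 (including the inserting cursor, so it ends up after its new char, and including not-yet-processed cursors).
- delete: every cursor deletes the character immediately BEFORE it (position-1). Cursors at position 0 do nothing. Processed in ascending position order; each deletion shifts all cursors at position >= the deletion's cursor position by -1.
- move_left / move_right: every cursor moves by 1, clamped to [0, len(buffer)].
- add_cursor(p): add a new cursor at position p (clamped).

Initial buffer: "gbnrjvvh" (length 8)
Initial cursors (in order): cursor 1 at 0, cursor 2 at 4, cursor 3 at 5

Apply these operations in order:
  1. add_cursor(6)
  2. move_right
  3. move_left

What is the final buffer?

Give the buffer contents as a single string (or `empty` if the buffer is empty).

After op 1 (add_cursor(6)): buffer="gbnrjvvh" (len 8), cursors c1@0 c2@4 c3@5 c4@6, authorship ........
After op 2 (move_right): buffer="gbnrjvvh" (len 8), cursors c1@1 c2@5 c3@6 c4@7, authorship ........
After op 3 (move_left): buffer="gbnrjvvh" (len 8), cursors c1@0 c2@4 c3@5 c4@6, authorship ........

Answer: gbnrjvvh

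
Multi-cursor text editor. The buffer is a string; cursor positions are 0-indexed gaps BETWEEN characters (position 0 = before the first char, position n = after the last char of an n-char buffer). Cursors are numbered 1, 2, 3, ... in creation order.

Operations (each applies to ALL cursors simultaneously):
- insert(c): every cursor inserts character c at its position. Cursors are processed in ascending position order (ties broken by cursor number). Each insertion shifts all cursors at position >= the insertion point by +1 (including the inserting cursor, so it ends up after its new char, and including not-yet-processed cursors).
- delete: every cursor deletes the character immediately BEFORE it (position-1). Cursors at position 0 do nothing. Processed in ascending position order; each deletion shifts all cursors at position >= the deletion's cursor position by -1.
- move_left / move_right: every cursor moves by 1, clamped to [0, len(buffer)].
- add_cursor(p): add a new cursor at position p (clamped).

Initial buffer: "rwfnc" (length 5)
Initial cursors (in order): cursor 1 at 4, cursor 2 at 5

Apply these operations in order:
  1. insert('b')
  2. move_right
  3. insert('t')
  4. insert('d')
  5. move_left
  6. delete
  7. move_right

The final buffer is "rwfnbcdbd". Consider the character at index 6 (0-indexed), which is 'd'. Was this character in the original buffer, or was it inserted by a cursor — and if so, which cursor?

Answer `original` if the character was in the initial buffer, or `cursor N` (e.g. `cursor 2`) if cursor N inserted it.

Answer: cursor 1

Derivation:
After op 1 (insert('b')): buffer="rwfnbcb" (len 7), cursors c1@5 c2@7, authorship ....1.2
After op 2 (move_right): buffer="rwfnbcb" (len 7), cursors c1@6 c2@7, authorship ....1.2
After op 3 (insert('t')): buffer="rwfnbctbt" (len 9), cursors c1@7 c2@9, authorship ....1.122
After op 4 (insert('d')): buffer="rwfnbctdbtd" (len 11), cursors c1@8 c2@11, authorship ....1.11222
After op 5 (move_left): buffer="rwfnbctdbtd" (len 11), cursors c1@7 c2@10, authorship ....1.11222
After op 6 (delete): buffer="rwfnbcdbd" (len 9), cursors c1@6 c2@8, authorship ....1.122
After op 7 (move_right): buffer="rwfnbcdbd" (len 9), cursors c1@7 c2@9, authorship ....1.122
Authorship (.=original, N=cursor N): . . . . 1 . 1 2 2
Index 6: author = 1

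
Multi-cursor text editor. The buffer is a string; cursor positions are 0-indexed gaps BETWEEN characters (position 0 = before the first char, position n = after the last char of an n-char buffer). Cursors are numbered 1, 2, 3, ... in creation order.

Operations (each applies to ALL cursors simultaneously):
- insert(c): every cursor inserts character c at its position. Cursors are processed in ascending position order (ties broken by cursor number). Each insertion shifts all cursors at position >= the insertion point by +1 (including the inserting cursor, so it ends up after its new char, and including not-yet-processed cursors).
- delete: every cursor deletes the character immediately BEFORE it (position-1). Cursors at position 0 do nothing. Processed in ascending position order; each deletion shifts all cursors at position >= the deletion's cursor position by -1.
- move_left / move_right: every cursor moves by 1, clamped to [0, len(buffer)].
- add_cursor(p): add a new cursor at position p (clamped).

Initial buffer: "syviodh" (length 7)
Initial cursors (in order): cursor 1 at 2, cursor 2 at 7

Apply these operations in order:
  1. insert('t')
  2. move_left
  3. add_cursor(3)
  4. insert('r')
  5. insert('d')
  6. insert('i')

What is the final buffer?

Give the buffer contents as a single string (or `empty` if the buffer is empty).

After op 1 (insert('t')): buffer="sytviodht" (len 9), cursors c1@3 c2@9, authorship ..1.....2
After op 2 (move_left): buffer="sytviodht" (len 9), cursors c1@2 c2@8, authorship ..1.....2
After op 3 (add_cursor(3)): buffer="sytviodht" (len 9), cursors c1@2 c3@3 c2@8, authorship ..1.....2
After op 4 (insert('r')): buffer="syrtrviodhrt" (len 12), cursors c1@3 c3@5 c2@11, authorship ..113.....22
After op 5 (insert('d')): buffer="syrdtrdviodhrdt" (len 15), cursors c1@4 c3@7 c2@14, authorship ..11133.....222
After op 6 (insert('i')): buffer="syrditrdiviodhrdit" (len 18), cursors c1@5 c3@9 c2@17, authorship ..1111333.....2222

Answer: syrditrdiviodhrdit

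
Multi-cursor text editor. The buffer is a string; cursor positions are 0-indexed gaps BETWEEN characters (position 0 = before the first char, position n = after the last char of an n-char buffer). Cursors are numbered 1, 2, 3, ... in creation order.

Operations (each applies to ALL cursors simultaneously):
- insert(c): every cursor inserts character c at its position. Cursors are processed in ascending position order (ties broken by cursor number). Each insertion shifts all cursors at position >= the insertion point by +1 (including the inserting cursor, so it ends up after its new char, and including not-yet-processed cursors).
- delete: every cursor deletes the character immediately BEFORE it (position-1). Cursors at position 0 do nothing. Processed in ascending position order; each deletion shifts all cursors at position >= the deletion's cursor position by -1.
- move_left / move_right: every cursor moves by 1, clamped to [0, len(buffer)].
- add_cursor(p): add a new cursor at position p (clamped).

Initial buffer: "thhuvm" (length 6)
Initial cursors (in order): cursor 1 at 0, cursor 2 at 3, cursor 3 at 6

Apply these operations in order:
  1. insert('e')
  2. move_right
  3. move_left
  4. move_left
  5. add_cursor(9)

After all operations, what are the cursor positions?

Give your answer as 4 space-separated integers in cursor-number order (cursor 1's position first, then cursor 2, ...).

Answer: 0 4 7 9

Derivation:
After op 1 (insert('e')): buffer="ethheuvme" (len 9), cursors c1@1 c2@5 c3@9, authorship 1...2...3
After op 2 (move_right): buffer="ethheuvme" (len 9), cursors c1@2 c2@6 c3@9, authorship 1...2...3
After op 3 (move_left): buffer="ethheuvme" (len 9), cursors c1@1 c2@5 c3@8, authorship 1...2...3
After op 4 (move_left): buffer="ethheuvme" (len 9), cursors c1@0 c2@4 c3@7, authorship 1...2...3
After op 5 (add_cursor(9)): buffer="ethheuvme" (len 9), cursors c1@0 c2@4 c3@7 c4@9, authorship 1...2...3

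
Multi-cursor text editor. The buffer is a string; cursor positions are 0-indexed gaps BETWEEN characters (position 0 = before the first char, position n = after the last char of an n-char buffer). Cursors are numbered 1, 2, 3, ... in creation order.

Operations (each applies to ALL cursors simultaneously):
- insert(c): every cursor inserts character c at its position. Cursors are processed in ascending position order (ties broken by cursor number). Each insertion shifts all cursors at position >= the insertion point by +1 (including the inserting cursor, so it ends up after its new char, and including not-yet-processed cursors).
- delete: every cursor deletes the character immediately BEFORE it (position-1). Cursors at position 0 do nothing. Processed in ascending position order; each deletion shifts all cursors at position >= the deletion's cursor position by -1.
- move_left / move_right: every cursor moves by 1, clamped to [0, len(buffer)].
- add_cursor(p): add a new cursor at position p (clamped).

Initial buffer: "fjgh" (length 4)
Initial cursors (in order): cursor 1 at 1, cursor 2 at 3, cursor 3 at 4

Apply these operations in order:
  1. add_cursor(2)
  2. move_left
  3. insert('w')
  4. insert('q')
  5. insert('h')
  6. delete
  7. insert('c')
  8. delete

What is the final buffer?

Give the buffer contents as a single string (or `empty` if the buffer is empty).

Answer: wqfwqjwqgwqh

Derivation:
After op 1 (add_cursor(2)): buffer="fjgh" (len 4), cursors c1@1 c4@2 c2@3 c3@4, authorship ....
After op 2 (move_left): buffer="fjgh" (len 4), cursors c1@0 c4@1 c2@2 c3@3, authorship ....
After op 3 (insert('w')): buffer="wfwjwgwh" (len 8), cursors c1@1 c4@3 c2@5 c3@7, authorship 1.4.2.3.
After op 4 (insert('q')): buffer="wqfwqjwqgwqh" (len 12), cursors c1@2 c4@5 c2@8 c3@11, authorship 11.44.22.33.
After op 5 (insert('h')): buffer="wqhfwqhjwqhgwqhh" (len 16), cursors c1@3 c4@7 c2@11 c3@15, authorship 111.444.222.333.
After op 6 (delete): buffer="wqfwqjwqgwqh" (len 12), cursors c1@2 c4@5 c2@8 c3@11, authorship 11.44.22.33.
After op 7 (insert('c')): buffer="wqcfwqcjwqcgwqch" (len 16), cursors c1@3 c4@7 c2@11 c3@15, authorship 111.444.222.333.
After op 8 (delete): buffer="wqfwqjwqgwqh" (len 12), cursors c1@2 c4@5 c2@8 c3@11, authorship 11.44.22.33.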